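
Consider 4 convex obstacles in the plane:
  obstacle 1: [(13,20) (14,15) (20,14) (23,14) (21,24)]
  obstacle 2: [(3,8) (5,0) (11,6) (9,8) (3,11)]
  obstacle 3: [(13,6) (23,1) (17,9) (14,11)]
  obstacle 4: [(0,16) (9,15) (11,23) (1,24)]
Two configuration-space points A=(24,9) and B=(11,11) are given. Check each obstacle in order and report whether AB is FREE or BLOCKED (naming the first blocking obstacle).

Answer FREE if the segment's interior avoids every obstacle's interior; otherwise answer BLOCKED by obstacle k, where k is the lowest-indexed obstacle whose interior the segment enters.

BLOCKED by obstacle 3

Obstacle 1 [(13,20) (14,15) (20,14) (23,14) (21,24)]:
  edge (13,20)–(14,15): clear
  edge (14,15)–(20,14): clear
  edge (20,14)–(23,14): clear
  edge (23,14)–(21,24): clear
  edge (21,24)–(13,20): clear
  midpoint (35/2,10) outside
  → clear
Obstacle 2 [(3,8) (5,0) (11,6) (9,8) (3,11)]:
  edge (3,8)–(5,0): clear
  edge (5,0)–(11,6): clear
  edge (11,6)–(9,8): clear
  edge (9,8)–(3,11): clear
  edge (3,11)–(3,8): clear
  midpoint (35/2,10) outside
  → clear
Obstacle 3 [(13,6) (23,1) (17,9) (14,11)]:
  edge (13,6)–(23,1): clear
  edge (23,1)–(17,9): clear
  edge (17,9)–(14,11): crosses AB
  edge (14,11)–(13,6): crosses AB
  → BLOCKED
Obstacle 4 [(0,16) (9,15) (11,23) (1,24)]:
  edge (0,16)–(9,15): clear
  edge (9,15)–(11,23): clear
  edge (11,23)–(1,24): clear
  edge (1,24)–(0,16): clear
  midpoint (35/2,10) outside
  → clear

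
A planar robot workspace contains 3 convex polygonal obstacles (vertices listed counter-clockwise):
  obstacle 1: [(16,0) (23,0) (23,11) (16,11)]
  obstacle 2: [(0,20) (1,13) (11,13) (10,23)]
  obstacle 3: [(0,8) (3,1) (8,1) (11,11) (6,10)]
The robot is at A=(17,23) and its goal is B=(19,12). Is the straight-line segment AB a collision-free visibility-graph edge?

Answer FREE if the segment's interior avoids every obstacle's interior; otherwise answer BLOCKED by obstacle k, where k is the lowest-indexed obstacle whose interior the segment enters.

FREE

Obstacle 1 [(16,0) (23,0) (23,11) (16,11)]:
  edge (16,0)–(23,0): clear
  edge (23,0)–(23,11): clear
  edge (23,11)–(16,11): clear
  edge (16,11)–(16,0): clear
  midpoint (18,35/2) outside
  → clear
Obstacle 2 [(0,20) (1,13) (11,13) (10,23)]:
  edge (0,20)–(1,13): clear
  edge (1,13)–(11,13): clear
  edge (11,13)–(10,23): clear
  edge (10,23)–(0,20): clear
  midpoint (18,35/2) outside
  → clear
Obstacle 3 [(0,8) (3,1) (8,1) (11,11) (6,10)]:
  edge (0,8)–(3,1): clear
  edge (3,1)–(8,1): clear
  edge (8,1)–(11,11): clear
  edge (11,11)–(6,10): clear
  edge (6,10)–(0,8): clear
  midpoint (18,35/2) outside
  → clear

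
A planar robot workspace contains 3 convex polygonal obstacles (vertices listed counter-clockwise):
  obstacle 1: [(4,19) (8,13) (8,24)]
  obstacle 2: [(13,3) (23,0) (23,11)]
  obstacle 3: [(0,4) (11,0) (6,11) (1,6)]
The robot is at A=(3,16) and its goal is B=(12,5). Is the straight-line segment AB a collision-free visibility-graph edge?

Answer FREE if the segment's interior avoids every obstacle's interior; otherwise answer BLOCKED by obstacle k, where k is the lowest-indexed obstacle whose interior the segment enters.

FREE

Obstacle 1 [(4,19) (8,13) (8,24)]:
  edge (4,19)–(8,13): clear
  edge (8,13)–(8,24): clear
  edge (8,24)–(4,19): clear
  midpoint (15/2,21/2) outside
  → clear
Obstacle 2 [(13,3) (23,0) (23,11)]:
  edge (13,3)–(23,0): clear
  edge (23,0)–(23,11): clear
  edge (23,11)–(13,3): clear
  midpoint (15/2,21/2) outside
  → clear
Obstacle 3 [(0,4) (11,0) (6,11) (1,6)]:
  edge (0,4)–(11,0): clear
  edge (11,0)–(6,11): clear
  edge (6,11)–(1,6): clear
  edge (1,6)–(0,4): clear
  midpoint (15/2,21/2) outside
  → clear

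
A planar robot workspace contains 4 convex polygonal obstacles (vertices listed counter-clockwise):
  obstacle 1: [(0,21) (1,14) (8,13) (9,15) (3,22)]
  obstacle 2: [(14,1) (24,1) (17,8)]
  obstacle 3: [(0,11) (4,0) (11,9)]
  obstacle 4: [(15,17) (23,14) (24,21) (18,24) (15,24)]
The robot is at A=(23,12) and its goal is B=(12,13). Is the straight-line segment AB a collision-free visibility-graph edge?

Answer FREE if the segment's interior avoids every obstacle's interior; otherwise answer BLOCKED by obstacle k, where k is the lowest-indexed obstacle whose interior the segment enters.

Obstacle 1 [(0,21) (1,14) (8,13) (9,15) (3,22)]:
  edge (0,21)–(1,14): clear
  edge (1,14)–(8,13): clear
  edge (8,13)–(9,15): clear
  edge (9,15)–(3,22): clear
  edge (3,22)–(0,21): clear
  midpoint (35/2,25/2) outside
  → clear
Obstacle 2 [(14,1) (24,1) (17,8)]:
  edge (14,1)–(24,1): clear
  edge (24,1)–(17,8): clear
  edge (17,8)–(14,1): clear
  midpoint (35/2,25/2) outside
  → clear
Obstacle 3 [(0,11) (4,0) (11,9)]:
  edge (0,11)–(4,0): clear
  edge (4,0)–(11,9): clear
  edge (11,9)–(0,11): clear
  midpoint (35/2,25/2) outside
  → clear
Obstacle 4 [(15,17) (23,14) (24,21) (18,24) (15,24)]:
  edge (15,17)–(23,14): clear
  edge (23,14)–(24,21): clear
  edge (24,21)–(18,24): clear
  edge (18,24)–(15,24): clear
  edge (15,24)–(15,17): clear
  midpoint (35/2,25/2) outside
  → clear

FREE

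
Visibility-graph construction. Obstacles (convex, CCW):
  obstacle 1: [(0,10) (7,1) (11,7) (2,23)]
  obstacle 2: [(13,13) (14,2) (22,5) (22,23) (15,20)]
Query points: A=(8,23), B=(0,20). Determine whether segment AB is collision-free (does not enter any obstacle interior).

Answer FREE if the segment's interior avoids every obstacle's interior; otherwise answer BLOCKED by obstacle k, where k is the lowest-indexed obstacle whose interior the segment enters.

BLOCKED by obstacle 1

Obstacle 1 [(0,10) (7,1) (11,7) (2,23)]:
  edge (0,10)–(7,1): clear
  edge (7,1)–(11,7): clear
  edge (11,7)–(2,23): crosses AB
  edge (2,23)–(0,10): crosses AB
  → BLOCKED
Obstacle 2 [(13,13) (14,2) (22,5) (22,23) (15,20)]:
  edge (13,13)–(14,2): clear
  edge (14,2)–(22,5): clear
  edge (22,5)–(22,23): clear
  edge (22,23)–(15,20): clear
  edge (15,20)–(13,13): clear
  midpoint (4,43/2) outside
  → clear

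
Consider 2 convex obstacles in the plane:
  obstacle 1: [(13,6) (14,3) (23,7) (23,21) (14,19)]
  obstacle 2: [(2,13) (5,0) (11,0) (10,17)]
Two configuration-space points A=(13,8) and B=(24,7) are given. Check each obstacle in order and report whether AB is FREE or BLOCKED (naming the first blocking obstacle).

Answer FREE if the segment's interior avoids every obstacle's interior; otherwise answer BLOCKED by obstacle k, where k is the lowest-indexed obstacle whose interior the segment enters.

BLOCKED by obstacle 1

Obstacle 1 [(13,6) (14,3) (23,7) (23,21) (14,19)]:
  edge (13,6)–(14,3): clear
  edge (14,3)–(23,7): clear
  edge (23,7)–(23,21): crosses AB
  edge (23,21)–(14,19): clear
  edge (14,19)–(13,6): crosses AB
  → BLOCKED
Obstacle 2 [(2,13) (5,0) (11,0) (10,17)]:
  edge (2,13)–(5,0): clear
  edge (5,0)–(11,0): clear
  edge (11,0)–(10,17): clear
  edge (10,17)–(2,13): clear
  midpoint (37/2,15/2) outside
  → clear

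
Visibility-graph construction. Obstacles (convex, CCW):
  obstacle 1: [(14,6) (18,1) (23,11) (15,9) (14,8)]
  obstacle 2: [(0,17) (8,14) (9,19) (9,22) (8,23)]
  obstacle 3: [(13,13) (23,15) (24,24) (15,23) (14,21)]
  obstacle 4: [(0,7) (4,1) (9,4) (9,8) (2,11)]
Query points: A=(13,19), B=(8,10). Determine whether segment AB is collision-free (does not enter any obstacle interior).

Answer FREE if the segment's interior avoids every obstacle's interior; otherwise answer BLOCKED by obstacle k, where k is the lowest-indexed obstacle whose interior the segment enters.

Obstacle 1 [(14,6) (18,1) (23,11) (15,9) (14,8)]:
  edge (14,6)–(18,1): clear
  edge (18,1)–(23,11): clear
  edge (23,11)–(15,9): clear
  edge (15,9)–(14,8): clear
  edge (14,8)–(14,6): clear
  midpoint (21/2,29/2) outside
  → clear
Obstacle 2 [(0,17) (8,14) (9,19) (9,22) (8,23)]:
  edge (0,17)–(8,14): clear
  edge (8,14)–(9,19): clear
  edge (9,19)–(9,22): clear
  edge (9,22)–(8,23): clear
  edge (8,23)–(0,17): clear
  midpoint (21/2,29/2) outside
  → clear
Obstacle 3 [(13,13) (23,15) (24,24) (15,23) (14,21)]:
  edge (13,13)–(23,15): clear
  edge (23,15)–(24,24): clear
  edge (24,24)–(15,23): clear
  edge (15,23)–(14,21): clear
  edge (14,21)–(13,13): clear
  midpoint (21/2,29/2) outside
  → clear
Obstacle 4 [(0,7) (4,1) (9,4) (9,8) (2,11)]:
  edge (0,7)–(4,1): clear
  edge (4,1)–(9,4): clear
  edge (9,4)–(9,8): clear
  edge (9,8)–(2,11): clear
  edge (2,11)–(0,7): clear
  midpoint (21/2,29/2) outside
  → clear

FREE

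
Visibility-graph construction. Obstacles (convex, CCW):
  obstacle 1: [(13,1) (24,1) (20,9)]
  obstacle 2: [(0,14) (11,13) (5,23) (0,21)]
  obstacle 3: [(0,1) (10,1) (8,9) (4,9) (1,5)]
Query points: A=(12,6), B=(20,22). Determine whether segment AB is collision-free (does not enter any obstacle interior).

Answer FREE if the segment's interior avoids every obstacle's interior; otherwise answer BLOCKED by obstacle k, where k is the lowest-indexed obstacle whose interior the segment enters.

Obstacle 1 [(13,1) (24,1) (20,9)]:
  edge (13,1)–(24,1): clear
  edge (24,1)–(20,9): clear
  edge (20,9)–(13,1): clear
  midpoint (16,14) outside
  → clear
Obstacle 2 [(0,14) (11,13) (5,23) (0,21)]:
  edge (0,14)–(11,13): clear
  edge (11,13)–(5,23): clear
  edge (5,23)–(0,21): clear
  edge (0,21)–(0,14): clear
  midpoint (16,14) outside
  → clear
Obstacle 3 [(0,1) (10,1) (8,9) (4,9) (1,5)]:
  edge (0,1)–(10,1): clear
  edge (10,1)–(8,9): clear
  edge (8,9)–(4,9): clear
  edge (4,9)–(1,5): clear
  edge (1,5)–(0,1): clear
  midpoint (16,14) outside
  → clear

FREE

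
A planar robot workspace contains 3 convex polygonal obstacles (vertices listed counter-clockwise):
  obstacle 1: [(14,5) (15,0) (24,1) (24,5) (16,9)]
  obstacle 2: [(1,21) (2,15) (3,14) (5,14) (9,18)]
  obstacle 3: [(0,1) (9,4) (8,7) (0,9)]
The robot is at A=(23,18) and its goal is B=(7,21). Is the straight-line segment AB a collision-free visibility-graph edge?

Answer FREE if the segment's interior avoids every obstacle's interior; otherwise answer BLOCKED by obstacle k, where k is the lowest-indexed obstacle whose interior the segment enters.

FREE

Obstacle 1 [(14,5) (15,0) (24,1) (24,5) (16,9)]:
  edge (14,5)–(15,0): clear
  edge (15,0)–(24,1): clear
  edge (24,1)–(24,5): clear
  edge (24,5)–(16,9): clear
  edge (16,9)–(14,5): clear
  midpoint (15,39/2) outside
  → clear
Obstacle 2 [(1,21) (2,15) (3,14) (5,14) (9,18)]:
  edge (1,21)–(2,15): clear
  edge (2,15)–(3,14): clear
  edge (3,14)–(5,14): clear
  edge (5,14)–(9,18): clear
  edge (9,18)–(1,21): clear
  midpoint (15,39/2) outside
  → clear
Obstacle 3 [(0,1) (9,4) (8,7) (0,9)]:
  edge (0,1)–(9,4): clear
  edge (9,4)–(8,7): clear
  edge (8,7)–(0,9): clear
  edge (0,9)–(0,1): clear
  midpoint (15,39/2) outside
  → clear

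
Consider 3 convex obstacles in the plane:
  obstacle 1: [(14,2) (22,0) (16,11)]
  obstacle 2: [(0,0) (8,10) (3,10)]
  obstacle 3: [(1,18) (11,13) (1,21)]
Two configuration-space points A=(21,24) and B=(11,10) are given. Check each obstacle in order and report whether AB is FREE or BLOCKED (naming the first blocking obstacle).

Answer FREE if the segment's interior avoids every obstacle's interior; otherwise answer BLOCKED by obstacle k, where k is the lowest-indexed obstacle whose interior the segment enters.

Obstacle 1 [(14,2) (22,0) (16,11)]:
  edge (14,2)–(22,0): clear
  edge (22,0)–(16,11): clear
  edge (16,11)–(14,2): clear
  midpoint (16,17) outside
  → clear
Obstacle 2 [(0,0) (8,10) (3,10)]:
  edge (0,0)–(8,10): clear
  edge (8,10)–(3,10): clear
  edge (3,10)–(0,0): clear
  midpoint (16,17) outside
  → clear
Obstacle 3 [(1,18) (11,13) (1,21)]:
  edge (1,18)–(11,13): clear
  edge (11,13)–(1,21): clear
  edge (1,21)–(1,18): clear
  midpoint (16,17) outside
  → clear

FREE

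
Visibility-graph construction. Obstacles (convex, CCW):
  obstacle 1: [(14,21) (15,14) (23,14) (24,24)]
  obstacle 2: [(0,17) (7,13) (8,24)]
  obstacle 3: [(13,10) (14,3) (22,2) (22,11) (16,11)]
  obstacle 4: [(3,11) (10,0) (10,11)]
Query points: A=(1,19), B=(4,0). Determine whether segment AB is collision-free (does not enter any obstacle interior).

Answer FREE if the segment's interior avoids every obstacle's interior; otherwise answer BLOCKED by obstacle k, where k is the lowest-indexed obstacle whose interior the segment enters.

Obstacle 1 [(14,21) (15,14) (23,14) (24,24)]:
  edge (14,21)–(15,14): clear
  edge (15,14)–(23,14): clear
  edge (23,14)–(24,24): clear
  edge (24,24)–(14,21): clear
  midpoint (5/2,19/2) outside
  → clear
Obstacle 2 [(0,17) (7,13) (8,24)]:
  edge (0,17)–(7,13): crosses AB
  edge (7,13)–(8,24): clear
  edge (8,24)–(0,17): crosses AB
  → BLOCKED
Obstacle 3 [(13,10) (14,3) (22,2) (22,11) (16,11)]:
  edge (13,10)–(14,3): clear
  edge (14,3)–(22,2): clear
  edge (22,2)–(22,11): clear
  edge (22,11)–(16,11): clear
  edge (16,11)–(13,10): clear
  midpoint (5/2,19/2) outside
  → clear
Obstacle 4 [(3,11) (10,0) (10,11)]:
  edge (3,11)–(10,0): clear
  edge (10,0)–(10,11): clear
  edge (10,11)–(3,11): clear
  midpoint (5/2,19/2) outside
  → clear

BLOCKED by obstacle 2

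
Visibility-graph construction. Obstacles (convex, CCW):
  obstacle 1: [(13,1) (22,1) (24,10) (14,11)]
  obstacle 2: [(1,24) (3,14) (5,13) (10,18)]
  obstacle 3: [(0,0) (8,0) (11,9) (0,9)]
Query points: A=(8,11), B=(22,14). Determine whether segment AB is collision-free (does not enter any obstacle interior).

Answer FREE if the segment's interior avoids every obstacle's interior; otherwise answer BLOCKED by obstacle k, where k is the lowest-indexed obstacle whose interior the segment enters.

Obstacle 1 [(13,1) (22,1) (24,10) (14,11)]:
  edge (13,1)–(22,1): clear
  edge (22,1)–(24,10): clear
  edge (24,10)–(14,11): clear
  edge (14,11)–(13,1): clear
  midpoint (15,25/2) outside
  → clear
Obstacle 2 [(1,24) (3,14) (5,13) (10,18)]:
  edge (1,24)–(3,14): clear
  edge (3,14)–(5,13): clear
  edge (5,13)–(10,18): clear
  edge (10,18)–(1,24): clear
  midpoint (15,25/2) outside
  → clear
Obstacle 3 [(0,0) (8,0) (11,9) (0,9)]:
  edge (0,0)–(8,0): clear
  edge (8,0)–(11,9): clear
  edge (11,9)–(0,9): clear
  edge (0,9)–(0,0): clear
  midpoint (15,25/2) outside
  → clear

FREE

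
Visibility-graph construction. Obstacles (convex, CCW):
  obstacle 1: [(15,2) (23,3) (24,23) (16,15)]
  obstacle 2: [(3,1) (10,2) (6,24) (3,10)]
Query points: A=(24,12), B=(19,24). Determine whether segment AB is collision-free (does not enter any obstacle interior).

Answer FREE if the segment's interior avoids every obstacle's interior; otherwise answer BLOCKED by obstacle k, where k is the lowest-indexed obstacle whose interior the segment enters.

Obstacle 1 [(15,2) (23,3) (24,23) (16,15)]:
  edge (15,2)–(23,3): clear
  edge (23,3)–(24,23): crosses AB
  edge (24,23)–(16,15): crosses AB
  edge (16,15)–(15,2): clear
  → BLOCKED
Obstacle 2 [(3,1) (10,2) (6,24) (3,10)]:
  edge (3,1)–(10,2): clear
  edge (10,2)–(6,24): clear
  edge (6,24)–(3,10): clear
  edge (3,10)–(3,1): clear
  midpoint (43/2,18) outside
  → clear

BLOCKED by obstacle 1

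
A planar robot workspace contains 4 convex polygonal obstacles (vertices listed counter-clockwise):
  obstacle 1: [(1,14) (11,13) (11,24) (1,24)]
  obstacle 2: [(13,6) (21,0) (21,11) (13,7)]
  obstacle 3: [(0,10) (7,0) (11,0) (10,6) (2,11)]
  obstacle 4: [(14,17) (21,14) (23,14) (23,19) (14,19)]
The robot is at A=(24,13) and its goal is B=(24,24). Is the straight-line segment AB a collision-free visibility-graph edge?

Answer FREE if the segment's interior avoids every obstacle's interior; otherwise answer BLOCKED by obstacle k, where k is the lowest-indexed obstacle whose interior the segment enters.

Obstacle 1 [(1,14) (11,13) (11,24) (1,24)]:
  edge (1,14)–(11,13): clear
  edge (11,13)–(11,24): clear
  edge (11,24)–(1,24): clear
  edge (1,24)–(1,14): clear
  midpoint (24,37/2) outside
  → clear
Obstacle 2 [(13,6) (21,0) (21,11) (13,7)]:
  edge (13,6)–(21,0): clear
  edge (21,0)–(21,11): clear
  edge (21,11)–(13,7): clear
  edge (13,7)–(13,6): clear
  midpoint (24,37/2) outside
  → clear
Obstacle 3 [(0,10) (7,0) (11,0) (10,6) (2,11)]:
  edge (0,10)–(7,0): clear
  edge (7,0)–(11,0): clear
  edge (11,0)–(10,6): clear
  edge (10,6)–(2,11): clear
  edge (2,11)–(0,10): clear
  midpoint (24,37/2) outside
  → clear
Obstacle 4 [(14,17) (21,14) (23,14) (23,19) (14,19)]:
  edge (14,17)–(21,14): clear
  edge (21,14)–(23,14): clear
  edge (23,14)–(23,19): clear
  edge (23,19)–(14,19): clear
  edge (14,19)–(14,17): clear
  midpoint (24,37/2) outside
  → clear

FREE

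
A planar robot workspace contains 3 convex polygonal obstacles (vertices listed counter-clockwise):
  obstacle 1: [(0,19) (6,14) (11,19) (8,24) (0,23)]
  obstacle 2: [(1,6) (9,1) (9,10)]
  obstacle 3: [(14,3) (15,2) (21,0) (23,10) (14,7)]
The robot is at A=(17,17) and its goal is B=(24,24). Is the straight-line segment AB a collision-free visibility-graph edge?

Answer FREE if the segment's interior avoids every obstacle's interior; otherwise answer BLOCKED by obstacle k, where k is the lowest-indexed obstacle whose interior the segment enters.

Obstacle 1 [(0,19) (6,14) (11,19) (8,24) (0,23)]:
  edge (0,19)–(6,14): clear
  edge (6,14)–(11,19): clear
  edge (11,19)–(8,24): clear
  edge (8,24)–(0,23): clear
  edge (0,23)–(0,19): clear
  midpoint (41/2,41/2) outside
  → clear
Obstacle 2 [(1,6) (9,1) (9,10)]:
  edge (1,6)–(9,1): clear
  edge (9,1)–(9,10): clear
  edge (9,10)–(1,6): clear
  midpoint (41/2,41/2) outside
  → clear
Obstacle 3 [(14,3) (15,2) (21,0) (23,10) (14,7)]:
  edge (14,3)–(15,2): clear
  edge (15,2)–(21,0): clear
  edge (21,0)–(23,10): clear
  edge (23,10)–(14,7): clear
  edge (14,7)–(14,3): clear
  midpoint (41/2,41/2) outside
  → clear

FREE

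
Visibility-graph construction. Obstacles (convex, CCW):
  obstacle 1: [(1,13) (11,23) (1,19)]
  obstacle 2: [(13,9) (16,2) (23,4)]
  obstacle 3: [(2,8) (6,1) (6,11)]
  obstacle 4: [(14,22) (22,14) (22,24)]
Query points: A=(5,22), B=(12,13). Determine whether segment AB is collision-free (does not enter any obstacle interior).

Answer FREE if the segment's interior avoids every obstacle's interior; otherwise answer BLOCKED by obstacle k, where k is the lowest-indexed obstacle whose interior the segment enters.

BLOCKED by obstacle 1

Obstacle 1 [(1,13) (11,23) (1,19)]:
  edge (1,13)–(11,23): crosses AB
  edge (11,23)–(1,19): crosses AB
  edge (1,19)–(1,13): clear
  → BLOCKED
Obstacle 2 [(13,9) (16,2) (23,4)]:
  edge (13,9)–(16,2): clear
  edge (16,2)–(23,4): clear
  edge (23,4)–(13,9): clear
  midpoint (17/2,35/2) outside
  → clear
Obstacle 3 [(2,8) (6,1) (6,11)]:
  edge (2,8)–(6,1): clear
  edge (6,1)–(6,11): clear
  edge (6,11)–(2,8): clear
  midpoint (17/2,35/2) outside
  → clear
Obstacle 4 [(14,22) (22,14) (22,24)]:
  edge (14,22)–(22,14): clear
  edge (22,14)–(22,24): clear
  edge (22,24)–(14,22): clear
  midpoint (17/2,35/2) outside
  → clear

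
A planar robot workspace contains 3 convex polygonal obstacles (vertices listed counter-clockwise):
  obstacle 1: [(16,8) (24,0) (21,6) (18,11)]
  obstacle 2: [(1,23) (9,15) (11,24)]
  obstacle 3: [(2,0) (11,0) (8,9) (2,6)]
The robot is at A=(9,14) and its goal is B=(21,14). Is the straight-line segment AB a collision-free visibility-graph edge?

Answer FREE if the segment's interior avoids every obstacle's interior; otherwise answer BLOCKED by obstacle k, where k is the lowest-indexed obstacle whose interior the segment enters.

Obstacle 1 [(16,8) (24,0) (21,6) (18,11)]:
  edge (16,8)–(24,0): clear
  edge (24,0)–(21,6): clear
  edge (21,6)–(18,11): clear
  edge (18,11)–(16,8): clear
  midpoint (15,14) outside
  → clear
Obstacle 2 [(1,23) (9,15) (11,24)]:
  edge (1,23)–(9,15): clear
  edge (9,15)–(11,24): clear
  edge (11,24)–(1,23): clear
  midpoint (15,14) outside
  → clear
Obstacle 3 [(2,0) (11,0) (8,9) (2,6)]:
  edge (2,0)–(11,0): clear
  edge (11,0)–(8,9): clear
  edge (8,9)–(2,6): clear
  edge (2,6)–(2,0): clear
  midpoint (15,14) outside
  → clear

FREE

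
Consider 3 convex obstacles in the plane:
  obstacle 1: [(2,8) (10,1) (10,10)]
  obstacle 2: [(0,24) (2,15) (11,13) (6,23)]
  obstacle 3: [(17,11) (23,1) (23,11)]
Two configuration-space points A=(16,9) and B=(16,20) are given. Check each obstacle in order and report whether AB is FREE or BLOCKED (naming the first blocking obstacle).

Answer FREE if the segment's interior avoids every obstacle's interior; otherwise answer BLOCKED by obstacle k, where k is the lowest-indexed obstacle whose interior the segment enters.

Obstacle 1 [(2,8) (10,1) (10,10)]:
  edge (2,8)–(10,1): clear
  edge (10,1)–(10,10): clear
  edge (10,10)–(2,8): clear
  midpoint (16,29/2) outside
  → clear
Obstacle 2 [(0,24) (2,15) (11,13) (6,23)]:
  edge (0,24)–(2,15): clear
  edge (2,15)–(11,13): clear
  edge (11,13)–(6,23): clear
  edge (6,23)–(0,24): clear
  midpoint (16,29/2) outside
  → clear
Obstacle 3 [(17,11) (23,1) (23,11)]:
  edge (17,11)–(23,1): clear
  edge (23,1)–(23,11): clear
  edge (23,11)–(17,11): clear
  midpoint (16,29/2) outside
  → clear

FREE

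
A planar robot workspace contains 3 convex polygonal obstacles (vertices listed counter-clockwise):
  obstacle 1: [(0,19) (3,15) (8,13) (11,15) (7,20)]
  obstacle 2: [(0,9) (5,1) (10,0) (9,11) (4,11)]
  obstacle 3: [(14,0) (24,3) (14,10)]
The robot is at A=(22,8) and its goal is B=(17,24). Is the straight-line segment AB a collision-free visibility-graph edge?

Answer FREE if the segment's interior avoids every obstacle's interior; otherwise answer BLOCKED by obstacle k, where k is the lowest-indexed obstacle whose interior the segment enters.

Obstacle 1 [(0,19) (3,15) (8,13) (11,15) (7,20)]:
  edge (0,19)–(3,15): clear
  edge (3,15)–(8,13): clear
  edge (8,13)–(11,15): clear
  edge (11,15)–(7,20): clear
  edge (7,20)–(0,19): clear
  midpoint (39/2,16) outside
  → clear
Obstacle 2 [(0,9) (5,1) (10,0) (9,11) (4,11)]:
  edge (0,9)–(5,1): clear
  edge (5,1)–(10,0): clear
  edge (10,0)–(9,11): clear
  edge (9,11)–(4,11): clear
  edge (4,11)–(0,9): clear
  midpoint (39/2,16) outside
  → clear
Obstacle 3 [(14,0) (24,3) (14,10)]:
  edge (14,0)–(24,3): clear
  edge (24,3)–(14,10): clear
  edge (14,10)–(14,0): clear
  midpoint (39/2,16) outside
  → clear

FREE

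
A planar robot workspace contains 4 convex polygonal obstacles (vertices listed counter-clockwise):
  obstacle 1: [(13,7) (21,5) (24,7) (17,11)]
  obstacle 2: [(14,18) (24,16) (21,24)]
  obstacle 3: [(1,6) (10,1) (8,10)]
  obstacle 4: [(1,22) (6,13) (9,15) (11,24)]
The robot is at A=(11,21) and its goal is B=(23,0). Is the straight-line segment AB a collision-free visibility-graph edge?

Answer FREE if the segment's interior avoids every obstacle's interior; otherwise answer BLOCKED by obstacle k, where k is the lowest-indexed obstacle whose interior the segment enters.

BLOCKED by obstacle 1

Obstacle 1 [(13,7) (21,5) (24,7) (17,11)]:
  edge (13,7)–(21,5): crosses AB
  edge (21,5)–(24,7): clear
  edge (24,7)–(17,11): clear
  edge (17,11)–(13,7): crosses AB
  → BLOCKED
Obstacle 2 [(14,18) (24,16) (21,24)]:
  edge (14,18)–(24,16): clear
  edge (24,16)–(21,24): clear
  edge (21,24)–(14,18): clear
  midpoint (17,21/2) outside
  → clear
Obstacle 3 [(1,6) (10,1) (8,10)]:
  edge (1,6)–(10,1): clear
  edge (10,1)–(8,10): clear
  edge (8,10)–(1,6): clear
  midpoint (17,21/2) outside
  → clear
Obstacle 4 [(1,22) (6,13) (9,15) (11,24)]:
  edge (1,22)–(6,13): clear
  edge (6,13)–(9,15): clear
  edge (9,15)–(11,24): clear
  edge (11,24)–(1,22): clear
  midpoint (17,21/2) outside
  → clear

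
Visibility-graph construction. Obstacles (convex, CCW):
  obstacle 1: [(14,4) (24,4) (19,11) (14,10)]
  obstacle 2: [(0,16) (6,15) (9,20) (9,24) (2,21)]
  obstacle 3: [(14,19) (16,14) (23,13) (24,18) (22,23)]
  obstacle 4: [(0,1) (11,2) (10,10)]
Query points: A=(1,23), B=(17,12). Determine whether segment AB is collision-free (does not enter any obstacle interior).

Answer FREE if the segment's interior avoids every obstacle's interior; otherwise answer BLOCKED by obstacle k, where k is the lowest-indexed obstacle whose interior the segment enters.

BLOCKED by obstacle 2

Obstacle 1 [(14,4) (24,4) (19,11) (14,10)]:
  edge (14,4)–(24,4): clear
  edge (24,4)–(19,11): clear
  edge (19,11)–(14,10): clear
  edge (14,10)–(14,4): clear
  midpoint (9,35/2) outside
  → clear
Obstacle 2 [(0,16) (6,15) (9,20) (9,24) (2,21)]:
  edge (0,16)–(6,15): clear
  edge (6,15)–(9,20): crosses AB
  edge (9,20)–(9,24): clear
  edge (9,24)–(2,21): crosses AB
  edge (2,21)–(0,16): clear
  → BLOCKED
Obstacle 3 [(14,19) (16,14) (23,13) (24,18) (22,23)]:
  edge (14,19)–(16,14): clear
  edge (16,14)–(23,13): clear
  edge (23,13)–(24,18): clear
  edge (24,18)–(22,23): clear
  edge (22,23)–(14,19): clear
  midpoint (9,35/2) outside
  → clear
Obstacle 4 [(0,1) (11,2) (10,10)]:
  edge (0,1)–(11,2): clear
  edge (11,2)–(10,10): clear
  edge (10,10)–(0,1): clear
  midpoint (9,35/2) outside
  → clear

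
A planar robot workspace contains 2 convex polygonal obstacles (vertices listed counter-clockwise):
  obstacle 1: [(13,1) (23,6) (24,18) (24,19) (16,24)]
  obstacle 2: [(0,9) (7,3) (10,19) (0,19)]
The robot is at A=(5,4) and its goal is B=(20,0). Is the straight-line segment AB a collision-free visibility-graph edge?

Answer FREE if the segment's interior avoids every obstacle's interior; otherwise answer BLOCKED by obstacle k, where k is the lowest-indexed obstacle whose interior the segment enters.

Obstacle 1 [(13,1) (23,6) (24,18) (24,19) (16,24)]:
  edge (13,1)–(23,6): crosses AB
  edge (23,6)–(24,18): clear
  edge (24,18)–(24,19): clear
  edge (24,19)–(16,24): clear
  edge (16,24)–(13,1): crosses AB
  → BLOCKED
Obstacle 2 [(0,9) (7,3) (10,19) (0,19)]:
  edge (0,9)–(7,3): crosses AB
  edge (7,3)–(10,19): crosses AB
  edge (10,19)–(0,19): clear
  edge (0,19)–(0,9): clear
  → BLOCKED

BLOCKED by obstacle 1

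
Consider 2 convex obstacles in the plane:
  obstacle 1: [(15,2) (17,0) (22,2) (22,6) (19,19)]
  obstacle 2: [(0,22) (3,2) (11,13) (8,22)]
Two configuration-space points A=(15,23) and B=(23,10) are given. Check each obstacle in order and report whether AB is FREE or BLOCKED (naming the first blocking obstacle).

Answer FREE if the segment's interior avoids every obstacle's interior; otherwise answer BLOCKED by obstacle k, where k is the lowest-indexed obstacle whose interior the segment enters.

BLOCKED by obstacle 1

Obstacle 1 [(15,2) (17,0) (22,2) (22,6) (19,19)]:
  edge (15,2)–(17,0): clear
  edge (17,0)–(22,2): clear
  edge (22,2)–(22,6): clear
  edge (22,6)–(19,19): crosses AB
  edge (19,19)–(15,2): crosses AB
  → BLOCKED
Obstacle 2 [(0,22) (3,2) (11,13) (8,22)]:
  edge (0,22)–(3,2): clear
  edge (3,2)–(11,13): clear
  edge (11,13)–(8,22): clear
  edge (8,22)–(0,22): clear
  midpoint (19,33/2) outside
  → clear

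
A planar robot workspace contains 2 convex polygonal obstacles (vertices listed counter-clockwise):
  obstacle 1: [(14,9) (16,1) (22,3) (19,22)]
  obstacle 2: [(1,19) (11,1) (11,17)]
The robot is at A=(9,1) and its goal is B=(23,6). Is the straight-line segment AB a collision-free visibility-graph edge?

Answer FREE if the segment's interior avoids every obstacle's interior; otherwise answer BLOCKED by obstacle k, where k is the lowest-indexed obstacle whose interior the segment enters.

Obstacle 1 [(14,9) (16,1) (22,3) (19,22)]:
  edge (14,9)–(16,1): crosses AB
  edge (16,1)–(22,3): clear
  edge (22,3)–(19,22): crosses AB
  edge (19,22)–(14,9): clear
  → BLOCKED
Obstacle 2 [(1,19) (11,1) (11,17)]:
  edge (1,19)–(11,1): crosses AB
  edge (11,1)–(11,17): crosses AB
  edge (11,17)–(1,19): clear
  → BLOCKED

BLOCKED by obstacle 1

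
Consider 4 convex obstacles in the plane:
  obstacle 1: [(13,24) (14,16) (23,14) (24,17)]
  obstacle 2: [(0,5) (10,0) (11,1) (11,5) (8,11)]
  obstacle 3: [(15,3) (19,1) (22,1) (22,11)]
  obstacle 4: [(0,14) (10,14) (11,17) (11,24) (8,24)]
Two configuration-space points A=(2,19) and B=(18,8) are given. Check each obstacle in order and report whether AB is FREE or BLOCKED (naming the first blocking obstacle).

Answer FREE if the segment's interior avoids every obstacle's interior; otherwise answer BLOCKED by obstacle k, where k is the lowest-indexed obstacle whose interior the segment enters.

Obstacle 1 [(13,24) (14,16) (23,14) (24,17)]:
  edge (13,24)–(14,16): clear
  edge (14,16)–(23,14): clear
  edge (23,14)–(24,17): clear
  edge (24,17)–(13,24): clear
  midpoint (10,27/2) outside
  → clear
Obstacle 2 [(0,5) (10,0) (11,1) (11,5) (8,11)]:
  edge (0,5)–(10,0): clear
  edge (10,0)–(11,1): clear
  edge (11,1)–(11,5): clear
  edge (11,5)–(8,11): clear
  edge (8,11)–(0,5): clear
  midpoint (10,27/2) outside
  → clear
Obstacle 3 [(15,3) (19,1) (22,1) (22,11)]:
  edge (15,3)–(19,1): clear
  edge (19,1)–(22,1): clear
  edge (22,1)–(22,11): clear
  edge (22,11)–(15,3): clear
  midpoint (10,27/2) outside
  → clear
Obstacle 4 [(0,14) (10,14) (11,17) (11,24) (8,24)]:
  edge (0,14)–(10,14): crosses AB
  edge (10,14)–(11,17): clear
  edge (11,17)–(11,24): clear
  edge (11,24)–(8,24): clear
  edge (8,24)–(0,14): crosses AB
  → BLOCKED

BLOCKED by obstacle 4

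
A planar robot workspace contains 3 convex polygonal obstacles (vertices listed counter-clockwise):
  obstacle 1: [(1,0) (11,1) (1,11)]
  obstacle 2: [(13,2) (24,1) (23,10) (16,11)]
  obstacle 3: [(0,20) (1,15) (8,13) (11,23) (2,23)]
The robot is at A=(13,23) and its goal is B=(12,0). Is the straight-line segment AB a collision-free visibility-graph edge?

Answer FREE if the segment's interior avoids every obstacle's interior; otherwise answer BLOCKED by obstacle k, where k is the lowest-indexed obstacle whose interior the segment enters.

FREE

Obstacle 1 [(1,0) (11,1) (1,11)]:
  edge (1,0)–(11,1): clear
  edge (11,1)–(1,11): clear
  edge (1,11)–(1,0): clear
  midpoint (25/2,23/2) outside
  → clear
Obstacle 2 [(13,2) (24,1) (23,10) (16,11)]:
  edge (13,2)–(24,1): clear
  edge (24,1)–(23,10): clear
  edge (23,10)–(16,11): clear
  edge (16,11)–(13,2): clear
  midpoint (25/2,23/2) outside
  → clear
Obstacle 3 [(0,20) (1,15) (8,13) (11,23) (2,23)]:
  edge (0,20)–(1,15): clear
  edge (1,15)–(8,13): clear
  edge (8,13)–(11,23): clear
  edge (11,23)–(2,23): clear
  edge (2,23)–(0,20): clear
  midpoint (25/2,23/2) outside
  → clear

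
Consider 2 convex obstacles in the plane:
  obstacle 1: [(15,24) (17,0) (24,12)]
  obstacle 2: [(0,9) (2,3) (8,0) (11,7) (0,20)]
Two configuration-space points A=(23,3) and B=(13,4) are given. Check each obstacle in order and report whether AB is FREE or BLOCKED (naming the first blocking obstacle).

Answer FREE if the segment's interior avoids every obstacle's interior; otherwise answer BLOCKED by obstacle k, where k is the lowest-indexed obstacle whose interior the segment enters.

BLOCKED by obstacle 1

Obstacle 1 [(15,24) (17,0) (24,12)]:
  edge (15,24)–(17,0): crosses AB
  edge (17,0)–(24,12): crosses AB
  edge (24,12)–(15,24): clear
  → BLOCKED
Obstacle 2 [(0,9) (2,3) (8,0) (11,7) (0,20)]:
  edge (0,9)–(2,3): clear
  edge (2,3)–(8,0): clear
  edge (8,0)–(11,7): clear
  edge (11,7)–(0,20): clear
  edge (0,20)–(0,9): clear
  midpoint (18,7/2) outside
  → clear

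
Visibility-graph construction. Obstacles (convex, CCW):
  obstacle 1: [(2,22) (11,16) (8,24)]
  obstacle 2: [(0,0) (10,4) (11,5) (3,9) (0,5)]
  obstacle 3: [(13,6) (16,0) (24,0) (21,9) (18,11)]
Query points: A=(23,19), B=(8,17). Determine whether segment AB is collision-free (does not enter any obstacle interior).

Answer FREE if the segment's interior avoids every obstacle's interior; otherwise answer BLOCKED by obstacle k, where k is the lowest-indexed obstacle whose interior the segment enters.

BLOCKED by obstacle 1

Obstacle 1 [(2,22) (11,16) (8,24)]:
  edge (2,22)–(11,16): crosses AB
  edge (11,16)–(8,24): crosses AB
  edge (8,24)–(2,22): clear
  → BLOCKED
Obstacle 2 [(0,0) (10,4) (11,5) (3,9) (0,5)]:
  edge (0,0)–(10,4): clear
  edge (10,4)–(11,5): clear
  edge (11,5)–(3,9): clear
  edge (3,9)–(0,5): clear
  edge (0,5)–(0,0): clear
  midpoint (31/2,18) outside
  → clear
Obstacle 3 [(13,6) (16,0) (24,0) (21,9) (18,11)]:
  edge (13,6)–(16,0): clear
  edge (16,0)–(24,0): clear
  edge (24,0)–(21,9): clear
  edge (21,9)–(18,11): clear
  edge (18,11)–(13,6): clear
  midpoint (31/2,18) outside
  → clear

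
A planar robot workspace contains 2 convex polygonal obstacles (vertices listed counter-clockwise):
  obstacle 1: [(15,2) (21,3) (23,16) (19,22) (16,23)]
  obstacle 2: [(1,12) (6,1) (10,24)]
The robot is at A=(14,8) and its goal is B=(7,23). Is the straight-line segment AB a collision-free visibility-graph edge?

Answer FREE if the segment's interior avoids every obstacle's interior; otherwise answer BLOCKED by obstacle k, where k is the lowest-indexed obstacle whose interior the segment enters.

Obstacle 1 [(15,2) (21,3) (23,16) (19,22) (16,23)]:
  edge (15,2)–(21,3): clear
  edge (21,3)–(23,16): clear
  edge (23,16)–(19,22): clear
  edge (19,22)–(16,23): clear
  edge (16,23)–(15,2): clear
  midpoint (21/2,31/2) outside
  → clear
Obstacle 2 [(1,12) (6,1) (10,24)]:
  edge (1,12)–(6,1): clear
  edge (6,1)–(10,24): crosses AB
  edge (10,24)–(1,12): crosses AB
  → BLOCKED

BLOCKED by obstacle 2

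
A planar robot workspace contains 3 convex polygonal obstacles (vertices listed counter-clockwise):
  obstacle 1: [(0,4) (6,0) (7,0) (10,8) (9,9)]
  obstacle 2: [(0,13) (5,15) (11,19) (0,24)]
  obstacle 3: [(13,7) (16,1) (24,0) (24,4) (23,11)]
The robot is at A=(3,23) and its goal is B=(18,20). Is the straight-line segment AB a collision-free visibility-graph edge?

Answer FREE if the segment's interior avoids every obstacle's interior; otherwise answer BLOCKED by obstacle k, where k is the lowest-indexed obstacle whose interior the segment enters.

Obstacle 1 [(0,4) (6,0) (7,0) (10,8) (9,9)]:
  edge (0,4)–(6,0): clear
  edge (6,0)–(7,0): clear
  edge (7,0)–(10,8): clear
  edge (10,8)–(9,9): clear
  edge (9,9)–(0,4): clear
  midpoint (21/2,43/2) outside
  → clear
Obstacle 2 [(0,13) (5,15) (11,19) (0,24)]:
  edge (0,13)–(5,15): clear
  edge (5,15)–(11,19): clear
  edge (11,19)–(0,24): clear
  edge (0,24)–(0,13): clear
  midpoint (21/2,43/2) outside
  → clear
Obstacle 3 [(13,7) (16,1) (24,0) (24,4) (23,11)]:
  edge (13,7)–(16,1): clear
  edge (16,1)–(24,0): clear
  edge (24,0)–(24,4): clear
  edge (24,4)–(23,11): clear
  edge (23,11)–(13,7): clear
  midpoint (21/2,43/2) outside
  → clear

FREE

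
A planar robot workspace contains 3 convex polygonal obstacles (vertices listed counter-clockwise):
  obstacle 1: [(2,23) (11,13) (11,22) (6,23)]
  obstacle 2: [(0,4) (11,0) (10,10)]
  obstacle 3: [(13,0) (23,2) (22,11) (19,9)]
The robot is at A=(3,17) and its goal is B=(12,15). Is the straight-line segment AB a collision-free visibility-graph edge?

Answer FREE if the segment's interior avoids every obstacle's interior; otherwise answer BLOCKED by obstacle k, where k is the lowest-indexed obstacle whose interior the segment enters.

Obstacle 1 [(2,23) (11,13) (11,22) (6,23)]:
  edge (2,23)–(11,13): crosses AB
  edge (11,13)–(11,22): crosses AB
  edge (11,22)–(6,23): clear
  edge (6,23)–(2,23): clear
  → BLOCKED
Obstacle 2 [(0,4) (11,0) (10,10)]:
  edge (0,4)–(11,0): clear
  edge (11,0)–(10,10): clear
  edge (10,10)–(0,4): clear
  midpoint (15/2,16) outside
  → clear
Obstacle 3 [(13,0) (23,2) (22,11) (19,9)]:
  edge (13,0)–(23,2): clear
  edge (23,2)–(22,11): clear
  edge (22,11)–(19,9): clear
  edge (19,9)–(13,0): clear
  midpoint (15/2,16) outside
  → clear

BLOCKED by obstacle 1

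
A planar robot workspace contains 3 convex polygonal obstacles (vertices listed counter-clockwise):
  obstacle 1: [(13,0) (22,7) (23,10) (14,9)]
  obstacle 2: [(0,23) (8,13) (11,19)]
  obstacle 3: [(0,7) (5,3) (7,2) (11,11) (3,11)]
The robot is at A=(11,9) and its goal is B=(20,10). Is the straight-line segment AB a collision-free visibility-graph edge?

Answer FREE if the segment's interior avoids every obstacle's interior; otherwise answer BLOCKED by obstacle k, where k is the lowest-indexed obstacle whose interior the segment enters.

FREE

Obstacle 1 [(13,0) (22,7) (23,10) (14,9)]:
  edge (13,0)–(22,7): clear
  edge (22,7)–(23,10): clear
  edge (23,10)–(14,9): clear
  edge (14,9)–(13,0): clear
  midpoint (31/2,19/2) outside
  → clear
Obstacle 2 [(0,23) (8,13) (11,19)]:
  edge (0,23)–(8,13): clear
  edge (8,13)–(11,19): clear
  edge (11,19)–(0,23): clear
  midpoint (31/2,19/2) outside
  → clear
Obstacle 3 [(0,7) (5,3) (7,2) (11,11) (3,11)]:
  edge (0,7)–(5,3): clear
  edge (5,3)–(7,2): clear
  edge (7,2)–(11,11): clear
  edge (11,11)–(3,11): clear
  edge (3,11)–(0,7): clear
  midpoint (31/2,19/2) outside
  → clear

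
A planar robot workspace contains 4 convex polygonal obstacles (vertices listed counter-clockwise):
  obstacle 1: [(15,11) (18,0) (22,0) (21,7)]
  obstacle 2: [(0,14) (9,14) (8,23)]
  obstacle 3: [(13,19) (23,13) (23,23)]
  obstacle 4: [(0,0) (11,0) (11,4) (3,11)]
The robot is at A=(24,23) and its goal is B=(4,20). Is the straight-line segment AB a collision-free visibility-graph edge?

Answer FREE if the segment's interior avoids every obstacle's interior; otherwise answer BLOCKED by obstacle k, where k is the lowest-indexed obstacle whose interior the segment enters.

BLOCKED by obstacle 2

Obstacle 1 [(15,11) (18,0) (22,0) (21,7)]:
  edge (15,11)–(18,0): clear
  edge (18,0)–(22,0): clear
  edge (22,0)–(21,7): clear
  edge (21,7)–(15,11): clear
  midpoint (14,43/2) outside
  → clear
Obstacle 2 [(0,14) (9,14) (8,23)]:
  edge (0,14)–(9,14): clear
  edge (9,14)–(8,23): crosses AB
  edge (8,23)–(0,14): crosses AB
  → BLOCKED
Obstacle 3 [(13,19) (23,13) (23,23)]:
  edge (13,19)–(23,13): clear
  edge (23,13)–(23,23): crosses AB
  edge (23,23)–(13,19): crosses AB
  → BLOCKED
Obstacle 4 [(0,0) (11,0) (11,4) (3,11)]:
  edge (0,0)–(11,0): clear
  edge (11,0)–(11,4): clear
  edge (11,4)–(3,11): clear
  edge (3,11)–(0,0): clear
  midpoint (14,43/2) outside
  → clear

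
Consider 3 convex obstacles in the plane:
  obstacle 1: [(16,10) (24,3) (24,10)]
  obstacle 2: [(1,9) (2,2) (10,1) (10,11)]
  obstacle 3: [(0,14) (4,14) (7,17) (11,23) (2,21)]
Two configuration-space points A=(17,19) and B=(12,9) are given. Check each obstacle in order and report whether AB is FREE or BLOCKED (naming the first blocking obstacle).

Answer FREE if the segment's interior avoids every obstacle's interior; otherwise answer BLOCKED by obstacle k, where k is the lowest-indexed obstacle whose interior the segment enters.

FREE

Obstacle 1 [(16,10) (24,3) (24,10)]:
  edge (16,10)–(24,3): clear
  edge (24,3)–(24,10): clear
  edge (24,10)–(16,10): clear
  midpoint (29/2,14) outside
  → clear
Obstacle 2 [(1,9) (2,2) (10,1) (10,11)]:
  edge (1,9)–(2,2): clear
  edge (2,2)–(10,1): clear
  edge (10,1)–(10,11): clear
  edge (10,11)–(1,9): clear
  midpoint (29/2,14) outside
  → clear
Obstacle 3 [(0,14) (4,14) (7,17) (11,23) (2,21)]:
  edge (0,14)–(4,14): clear
  edge (4,14)–(7,17): clear
  edge (7,17)–(11,23): clear
  edge (11,23)–(2,21): clear
  edge (2,21)–(0,14): clear
  midpoint (29/2,14) outside
  → clear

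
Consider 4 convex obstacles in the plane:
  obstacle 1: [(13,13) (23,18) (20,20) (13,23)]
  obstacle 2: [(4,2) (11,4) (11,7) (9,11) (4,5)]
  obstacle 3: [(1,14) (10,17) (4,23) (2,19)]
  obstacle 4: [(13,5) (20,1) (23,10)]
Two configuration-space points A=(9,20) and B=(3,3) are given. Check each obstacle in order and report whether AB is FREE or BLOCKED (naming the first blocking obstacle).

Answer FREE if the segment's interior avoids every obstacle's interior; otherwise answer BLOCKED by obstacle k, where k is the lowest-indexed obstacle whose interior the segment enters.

Obstacle 1 [(13,13) (23,18) (20,20) (13,23)]:
  edge (13,13)–(23,18): clear
  edge (23,18)–(20,20): clear
  edge (20,20)–(13,23): clear
  edge (13,23)–(13,13): clear
  midpoint (6,23/2) outside
  → clear
Obstacle 2 [(4,2) (11,4) (11,7) (9,11) (4,5)]:
  edge (4,2)–(11,4): clear
  edge (11,4)–(11,7): clear
  edge (11,7)–(9,11): clear
  edge (9,11)–(4,5): clear
  edge (4,5)–(4,2): clear
  midpoint (6,23/2) outside
  → clear
Obstacle 3 [(1,14) (10,17) (4,23) (2,19)]:
  edge (1,14)–(10,17): crosses AB
  edge (10,17)–(4,23): crosses AB
  edge (4,23)–(2,19): clear
  edge (2,19)–(1,14): clear
  → BLOCKED
Obstacle 4 [(13,5) (20,1) (23,10)]:
  edge (13,5)–(20,1): clear
  edge (20,1)–(23,10): clear
  edge (23,10)–(13,5): clear
  midpoint (6,23/2) outside
  → clear

BLOCKED by obstacle 3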